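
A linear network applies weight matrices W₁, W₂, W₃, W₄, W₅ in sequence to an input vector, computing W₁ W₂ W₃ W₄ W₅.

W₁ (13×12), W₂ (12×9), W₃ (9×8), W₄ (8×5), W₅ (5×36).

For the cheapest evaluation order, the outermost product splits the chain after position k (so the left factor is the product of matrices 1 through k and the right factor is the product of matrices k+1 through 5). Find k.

Adjacent pairs: W₁W₂ = 13·12·9 = 1404; W₂W₃ = 12·9·8 = 864; W₃W₄ = 9·8·5 = 360; W₄W₅ = 8·5·36 = 1440.
Length 3: W₁..W₃: k=1: 0+864+13·12·8=2112; k=2: 1404+0+13·9·8=2340 → min 2112 | W₂..W₄: k=2: 0+360+12·9·5=900; k=3: 864+0+12·8·5=1344 → min 900 | W₃..W₅: k=3: 0+1440+9·8·36=4032; k=4: 360+0+9·5·36=1980 → min 1980.
Length 4: W₁..W₄: k=1: 0+900+13·12·5=1680; k=2: 1404+360+13·9·5=2349; k=3: 2112+0+13·8·5=2632 → min 1680 | W₂..W₅: k=2: 0+1980+12·9·36=5868; k=3: 864+1440+12·8·36=5760; k=4: 900+0+12·5·36=3060 → min 3060.
Top-level splits: k=1: (W₁..W₁)·(W₂..W₅) → 0+3060+13·12·36 = 8676; k=2: (W₁..W₂)·(W₃..W₅) → 1404+1980+13·9·36 = 7596; k=3: (W₁..W₃)·(W₄..W₅) → 2112+1440+13·8·36 = 7296; k=4: (W₁..W₄)·(W₅..W₅) → 1680+0+13·5·36 = 4020.
Best split is after W₄, i.e. k = 4.

4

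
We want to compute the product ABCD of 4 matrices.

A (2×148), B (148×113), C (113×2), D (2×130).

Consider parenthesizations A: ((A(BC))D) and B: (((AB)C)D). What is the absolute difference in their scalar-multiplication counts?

Order A = ((A(BC))D): (BC): 148×113 by 113×2 → 148×2, cost 148·113·2 = 33448; (A(BC)): 2×148 by 148×2 → 2×2, cost 2·148·2 = 592; cumulative 34040; ((A(BC))D): 2×2 by 2×130 → 2×130, cost 2·2·130 = 520; cumulative 34560. Total 34560.
Order B = (((AB)C)D): (AB): 2×148 by 148×113 → 2×113, cost 2·148·113 = 33448; ((AB)C): 2×113 by 113×2 → 2×2, cost 2·113·2 = 452; cumulative 33900; (((AB)C)D): 2×2 by 2×130 → 2×130, cost 2·2·130 = 520; cumulative 34420. Total 34420.
Difference: |34560 − 34420| = 140.

140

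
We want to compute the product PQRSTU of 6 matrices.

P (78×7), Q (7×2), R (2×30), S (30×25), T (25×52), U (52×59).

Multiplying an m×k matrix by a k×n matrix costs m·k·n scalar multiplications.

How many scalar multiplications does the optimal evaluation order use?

Adjacent pairs: PQ = 78·7·2 = 1092; QR = 7·2·30 = 420; RS = 2·30·25 = 1500; ST = 30·25·52 = 39000; TU = 25·52·59 = 76700.
Length 3: P..R: k=1: 0+420+78·7·30=16800; k=2: 1092+0+78·2·30=5772 → min 5772 | Q..S: k=2: 0+1500+7·2·25=1850; k=3: 420+0+7·30·25=5670 → min 1850 | R..T: k=3: 0+39000+2·30·52=42120; k=4: 1500+0+2·25·52=4100 → min 4100 | S..U: k=4: 0+76700+30·25·59=120950; k=5: 39000+0+30·52·59=131040 → min 120950.
Length 4: P..S: k=1: 0+1850+78·7·25=15500; k=2: 1092+1500+78·2·25=6492; k=3: 5772+0+78·30·25=64272 → min 6492 | Q..T: k=2: 0+4100+7·2·52=4828; k=3: 420+39000+7·30·52=50340; k=4: 1850+0+7·25·52=10950 → min 4828 | R..U: k=3: 0+120950+2·30·59=124490; k=4: 1500+76700+2·25·59=81150; k=5: 4100+0+2·52·59=10236 → min 10236.
Length 5: P..T: k=1: 0+4828+78·7·52=33220; k=2: 1092+4100+78·2·52=13304; k=3: 5772+39000+78·30·52=166452; k=4: 6492+0+78·25·52=107892 → min 13304 | Q..U: k=2: 0+10236+7·2·59=11062; k=3: 420+120950+7·30·59=133760; k=4: 1850+76700+7·25·59=88875; k=5: 4828+0+7·52·59=26304 → min 11062.
Length 6: P..U: k=1: 0+11062+78·7·59=43276; k=2: 1092+10236+78·2·59=20532; k=3: 5772+120950+78·30·59=264782; k=4: 6492+76700+78·25·59=198242; k=5: 13304+0+78·52·59=252608 → min 20532.
Optimal order: ((PQ)(((RS)T)U)) with cost 20532.

20532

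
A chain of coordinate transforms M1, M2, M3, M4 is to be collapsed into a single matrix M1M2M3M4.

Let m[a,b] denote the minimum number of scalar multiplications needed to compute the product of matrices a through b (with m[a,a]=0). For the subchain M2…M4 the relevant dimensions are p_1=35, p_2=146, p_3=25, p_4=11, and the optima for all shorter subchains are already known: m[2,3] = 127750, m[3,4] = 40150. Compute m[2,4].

96360

m[2,4] = min over k∈[2,3] of m[2,k]+m[k+1,4]+p_{1}·p_k·p_{4}.
k=2: 0 + 40150 + 35·146·11 = 96360; k=3: 127750 + 0 + 35·25·11 = 137375.
Minimum: 96360 at k=2.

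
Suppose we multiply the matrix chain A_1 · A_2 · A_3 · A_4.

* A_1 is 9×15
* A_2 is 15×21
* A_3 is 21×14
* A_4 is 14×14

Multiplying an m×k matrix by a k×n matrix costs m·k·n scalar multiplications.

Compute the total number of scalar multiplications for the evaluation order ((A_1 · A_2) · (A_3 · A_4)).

9597

(A_1 · A_2): 9×15 by 15×21 → 9×21, cost 9·15·21 = 2835
(A_3 · A_4): 21×14 by 14×14 → 21×14, cost 21·14·14 = 4116
((A_1 · A_2) · (A_3 · A_4)): 9×21 by 21×14 → 9×14, cost 9·21·14 = 2646; cumulative 9597
Total: 9597 scalar multiplications.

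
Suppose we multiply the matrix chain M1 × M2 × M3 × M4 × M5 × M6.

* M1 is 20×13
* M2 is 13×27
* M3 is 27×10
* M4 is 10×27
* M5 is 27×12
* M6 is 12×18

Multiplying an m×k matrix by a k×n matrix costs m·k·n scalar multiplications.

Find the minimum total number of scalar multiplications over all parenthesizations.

15110

Adjacent pairs: M1M2 = 20·13·27 = 7020; M2M3 = 13·27·10 = 3510; M3M4 = 27·10·27 = 7290; M4M5 = 10·27·12 = 3240; M5M6 = 27·12·18 = 5832.
Length 3: M1..M3: k=1: 0+3510+20·13·10=6110; k=2: 7020+0+20·27·10=12420 → min 6110 | M2..M4: k=2: 0+7290+13·27·27=16767; k=3: 3510+0+13·10·27=7020 → min 7020 | M3..M5: k=3: 0+3240+27·10·12=6480; k=4: 7290+0+27·27·12=16038 → min 6480 | M4..M6: k=4: 0+5832+10·27·18=10692; k=5: 3240+0+10·12·18=5400 → min 5400.
Length 4: M1..M4: k=1: 0+7020+20·13·27=14040; k=2: 7020+7290+20·27·27=28890; k=3: 6110+0+20·10·27=11510 → min 11510 | M2..M5: k=2: 0+6480+13·27·12=10692; k=3: 3510+3240+13·10·12=8310; k=4: 7020+0+13·27·12=11232 → min 8310 | M3..M6: k=3: 0+5400+27·10·18=10260; k=4: 7290+5832+27·27·18=26244; k=5: 6480+0+27·12·18=12312 → min 10260.
Length 5: M1..M5: k=1: 0+8310+20·13·12=11430; k=2: 7020+6480+20·27·12=19980; k=3: 6110+3240+20·10·12=11750; k=4: 11510+0+20·27·12=17990 → min 11430 | M2..M6: k=2: 0+10260+13·27·18=16578; k=3: 3510+5400+13·10·18=11250; k=4: 7020+5832+13·27·18=19170; k=5: 8310+0+13·12·18=11118 → min 11118.
Length 6: M1..M6: k=1: 0+11118+20·13·18=15798; k=2: 7020+10260+20·27·18=27000; k=3: 6110+5400+20·10·18=15110; k=4: 11510+5832+20·27·18=27062; k=5: 11430+0+20·12·18=15750 → min 15110.
Optimal order: ((M1 × (M2 × M3)) × ((M4 × M5) × M6)) with cost 15110.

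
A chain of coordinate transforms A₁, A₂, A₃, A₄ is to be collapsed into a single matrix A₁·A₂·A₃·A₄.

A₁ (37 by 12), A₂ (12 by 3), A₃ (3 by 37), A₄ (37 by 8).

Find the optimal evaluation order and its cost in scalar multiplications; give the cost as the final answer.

3108

Adjacent pairs: A₁A₂ = 37·12·3 = 1332; A₂A₃ = 12·3·37 = 1332; A₃A₄ = 3·37·8 = 888.
Length 3: A₁..A₃: k=1: 0+1332+37·12·37=17760; k=2: 1332+0+37·3·37=5439 → min 5439 | A₂..A₄: k=2: 0+888+12·3·8=1176; k=3: 1332+0+12·37·8=4884 → min 1176.
Length 4: A₁..A₄: k=1: 0+1176+37·12·8=4728; k=2: 1332+888+37·3·8=3108; k=3: 5439+0+37·37·8=16391 → min 3108.
Optimal parenthesization: ((A₁·A₂)·(A₃·A₄)) with cost 3108.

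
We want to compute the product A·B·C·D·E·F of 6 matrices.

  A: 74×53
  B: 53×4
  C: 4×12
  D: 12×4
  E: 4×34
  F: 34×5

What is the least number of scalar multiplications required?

18120

Adjacent pairs: AB = 74·53·4 = 15688; BC = 53·4·12 = 2544; CD = 4·12·4 = 192; DE = 12·4·34 = 1632; EF = 4·34·5 = 680.
Length 3: A..C: k=1: 0+2544+74·53·12=49608; k=2: 15688+0+74·4·12=19240 → min 19240 | B..D: k=2: 0+192+53·4·4=1040; k=3: 2544+0+53·12·4=5088 → min 1040 | C..E: k=3: 0+1632+4·12·34=3264; k=4: 192+0+4·4·34=736 → min 736 | D..F: k=4: 0+680+12·4·5=920; k=5: 1632+0+12·34·5=3672 → min 920.
Length 4: A..D: k=1: 0+1040+74·53·4=16728; k=2: 15688+192+74·4·4=17064; k=3: 19240+0+74·12·4=22792 → min 16728 | B..E: k=2: 0+736+53·4·34=7944; k=3: 2544+1632+53·12·34=25800; k=4: 1040+0+53·4·34=8248 → min 7944 | C..F: k=3: 0+920+4·12·5=1160; k=4: 192+680+4·4·5=952; k=5: 736+0+4·34·5=1416 → min 952.
Length 5: A..E: k=1: 0+7944+74·53·34=141292; k=2: 15688+736+74·4·34=26488; k=3: 19240+1632+74·12·34=51064; k=4: 16728+0+74·4·34=26792 → min 26488 | B..F: k=2: 0+952+53·4·5=2012; k=3: 2544+920+53·12·5=6644; k=4: 1040+680+53·4·5=2780; k=5: 7944+0+53·34·5=16954 → min 2012.
Length 6: A..F: k=1: 0+2012+74·53·5=21622; k=2: 15688+952+74·4·5=18120; k=3: 19240+920+74·12·5=24600; k=4: 16728+680+74·4·5=18888; k=5: 26488+0+74·34·5=39068 → min 18120.
Optimal order: ((A·B)·((C·D)·(E·F))) with cost 18120.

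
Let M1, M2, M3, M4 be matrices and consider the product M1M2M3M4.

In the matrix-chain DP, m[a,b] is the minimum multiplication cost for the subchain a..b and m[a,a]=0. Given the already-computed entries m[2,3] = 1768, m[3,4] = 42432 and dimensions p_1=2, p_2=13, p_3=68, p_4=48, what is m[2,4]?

m[2,4] = min over k∈[2,3] of m[2,k]+m[k+1,4]+p_{1}·p_k·p_{4}.
k=2: 0 + 42432 + 2·13·48 = 43680; k=3: 1768 + 0 + 2·68·48 = 8296.
Minimum: 8296 at k=3.

8296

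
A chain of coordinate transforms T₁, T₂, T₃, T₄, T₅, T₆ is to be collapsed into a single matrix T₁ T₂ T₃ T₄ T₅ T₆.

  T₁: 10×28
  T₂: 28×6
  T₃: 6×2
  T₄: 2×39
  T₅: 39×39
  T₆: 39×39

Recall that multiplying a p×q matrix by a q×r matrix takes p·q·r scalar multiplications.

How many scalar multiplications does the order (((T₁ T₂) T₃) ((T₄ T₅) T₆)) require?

8664

(T₁ T₂): 10×28 by 28×6 → 10×6, cost 10·28·6 = 1680
((T₁ T₂) T₃): 10×6 by 6×2 → 10×2, cost 10·6·2 = 120; cumulative 1800
(T₄ T₅): 2×39 by 39×39 → 2×39, cost 2·39·39 = 3042
((T₄ T₅) T₆): 2×39 by 39×39 → 2×39, cost 2·39·39 = 3042; cumulative 6084
(((T₁ T₂) T₃) ((T₄ T₅) T₆)): 10×2 by 2×39 → 10×39, cost 10·2·39 = 780; cumulative 8664
Total: 8664 scalar multiplications.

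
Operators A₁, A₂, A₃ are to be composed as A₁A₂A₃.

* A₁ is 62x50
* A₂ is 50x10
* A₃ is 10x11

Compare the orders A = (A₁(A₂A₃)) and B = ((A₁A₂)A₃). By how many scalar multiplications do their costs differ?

Order A = (A₁(A₂A₃)): (A₂A₃): 50×10 by 10×11 → 50×11, cost 50·10·11 = 5500; (A₁(A₂A₃)): 62×50 by 50×11 → 62×11, cost 62·50·11 = 34100; cumulative 39600. Total 39600.
Order B = ((A₁A₂)A₃): (A₁A₂): 62×50 by 50×10 → 62×10, cost 62·50·10 = 31000; ((A₁A₂)A₃): 62×10 by 10×11 → 62×11, cost 62·10·11 = 6820; cumulative 37820. Total 37820.
Difference: |39600 − 37820| = 1780.

1780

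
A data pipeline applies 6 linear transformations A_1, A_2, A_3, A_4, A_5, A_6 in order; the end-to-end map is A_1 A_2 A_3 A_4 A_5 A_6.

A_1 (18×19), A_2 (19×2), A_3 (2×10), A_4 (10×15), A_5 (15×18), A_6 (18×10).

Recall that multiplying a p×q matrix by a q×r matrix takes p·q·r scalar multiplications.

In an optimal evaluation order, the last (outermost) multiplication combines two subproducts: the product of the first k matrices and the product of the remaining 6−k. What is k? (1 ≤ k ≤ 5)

Adjacent pairs: A_1A_2 = 18·19·2 = 684; A_2A_3 = 19·2·10 = 380; A_3A_4 = 2·10·15 = 300; A_4A_5 = 10·15·18 = 2700; A_5A_6 = 15·18·10 = 2700.
Length 3: A_1..A_3: k=1: 0+380+18·19·10=3800; k=2: 684+0+18·2·10=1044 → min 1044 | A_2..A_4: k=2: 0+300+19·2·15=870; k=3: 380+0+19·10·15=3230 → min 870 | A_3..A_5: k=3: 0+2700+2·10·18=3060; k=4: 300+0+2·15·18=840 → min 840 | A_4..A_6: k=4: 0+2700+10·15·10=4200; k=5: 2700+0+10·18·10=4500 → min 4200.
Length 4: A_1..A_4: k=1: 0+870+18·19·15=6000; k=2: 684+300+18·2·15=1524; k=3: 1044+0+18·10·15=3744 → min 1524 | A_2..A_5: k=2: 0+840+19·2·18=1524; k=3: 380+2700+19·10·18=6500; k=4: 870+0+19·15·18=6000 → min 1524 | A_3..A_6: k=3: 0+4200+2·10·10=4400; k=4: 300+2700+2·15·10=3300; k=5: 840+0+2·18·10=1200 → min 1200.
Length 5: A_1..A_5: k=1: 0+1524+18·19·18=7680; k=2: 684+840+18·2·18=2172; k=3: 1044+2700+18·10·18=6984; k=4: 1524+0+18·15·18=6384 → min 2172 | A_2..A_6: k=2: 0+1200+19·2·10=1580; k=3: 380+4200+19·10·10=6480; k=4: 870+2700+19·15·10=6420; k=5: 1524+0+19·18·10=4944 → min 1580.
Top-level splits: k=1: (A_1..A_1)·(A_2..A_6) → 0+1580+18·19·10 = 5000; k=2: (A_1..A_2)·(A_3..A_6) → 684+1200+18·2·10 = 2244; k=3: (A_1..A_3)·(A_4..A_6) → 1044+4200+18·10·10 = 7044; k=4: (A_1..A_4)·(A_5..A_6) → 1524+2700+18·15·10 = 6924; k=5: (A_1..A_5)·(A_6..A_6) → 2172+0+18·18·10 = 5412.
Best split is after A_2, i.e. k = 2.

2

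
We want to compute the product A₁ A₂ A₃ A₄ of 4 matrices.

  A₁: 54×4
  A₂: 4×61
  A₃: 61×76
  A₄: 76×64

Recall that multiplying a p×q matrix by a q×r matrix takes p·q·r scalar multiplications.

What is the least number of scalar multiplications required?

51824

Adjacent pairs: A₁A₂ = 54·4·61 = 13176; A₂A₃ = 4·61·76 = 18544; A₃A₄ = 61·76·64 = 296704.
Length 3: A₁..A₃: k=1: 0+18544+54·4·76=34960; k=2: 13176+0+54·61·76=263520 → min 34960 | A₂..A₄: k=2: 0+296704+4·61·64=312320; k=3: 18544+0+4·76·64=38000 → min 38000.
Length 4: A₁..A₄: k=1: 0+38000+54·4·64=51824; k=2: 13176+296704+54·61·64=520696; k=3: 34960+0+54·76·64=297616 → min 51824.
Optimal order: (A₁ ((A₂ A₃) A₄)) with cost 51824.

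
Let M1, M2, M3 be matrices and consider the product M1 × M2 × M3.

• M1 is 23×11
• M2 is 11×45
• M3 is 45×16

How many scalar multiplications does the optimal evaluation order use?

Order (M1 × (M2 × M3)): (M2 × M3): 11×45 by 45×16 → 11×16, cost 11·45·16 = 7920; (M1 × (M2 × M3)): 23×11 by 11×16 → 23×16, cost 23·11·16 = 4048; cumulative 11968. Total 11968.
Order ((M1 × M2) × M3): (M1 × M2): 23×11 by 11×45 → 23×45, cost 23·11·45 = 11385; ((M1 × M2) × M3): 23×45 by 45×16 → 23×16, cost 23·45·16 = 16560; cumulative 27945. Total 27945.
Minimum: 11968.

11968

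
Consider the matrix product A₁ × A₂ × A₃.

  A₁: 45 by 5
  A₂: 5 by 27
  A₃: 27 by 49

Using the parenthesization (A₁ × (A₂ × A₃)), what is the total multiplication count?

17640

(A₂ × A₃): 5×27 by 27×49 → 5×49, cost 5·27·49 = 6615
(A₁ × (A₂ × A₃)): 45×5 by 5×49 → 45×49, cost 45·5·49 = 11025; cumulative 17640
Total: 17640 scalar multiplications.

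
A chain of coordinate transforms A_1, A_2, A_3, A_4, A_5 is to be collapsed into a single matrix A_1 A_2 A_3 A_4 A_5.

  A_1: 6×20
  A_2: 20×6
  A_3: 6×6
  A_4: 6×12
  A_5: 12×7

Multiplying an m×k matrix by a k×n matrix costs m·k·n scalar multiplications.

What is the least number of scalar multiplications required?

1692

Adjacent pairs: A_1A_2 = 6·20·6 = 720; A_2A_3 = 20·6·6 = 720; A_3A_4 = 6·6·12 = 432; A_4A_5 = 6·12·7 = 504.
Length 3: A_1..A_3: k=1: 0+720+6·20·6=1440; k=2: 720+0+6·6·6=936 → min 936 | A_2..A_4: k=2: 0+432+20·6·12=1872; k=3: 720+0+20·6·12=2160 → min 1872 | A_3..A_5: k=3: 0+504+6·6·7=756; k=4: 432+0+6·12·7=936 → min 756.
Length 4: A_1..A_4: k=1: 0+1872+6·20·12=3312; k=2: 720+432+6·6·12=1584; k=3: 936+0+6·6·12=1368 → min 1368 | A_2..A_5: k=2: 0+756+20·6·7=1596; k=3: 720+504+20·6·7=2064; k=4: 1872+0+20·12·7=3552 → min 1596.
Length 5: A_1..A_5: k=1: 0+1596+6·20·7=2436; k=2: 720+756+6·6·7=1728; k=3: 936+504+6·6·7=1692; k=4: 1368+0+6·12·7=1872 → min 1692.
Optimal order: (((A_1 A_2) A_3) (A_4 A_5)) with cost 1692.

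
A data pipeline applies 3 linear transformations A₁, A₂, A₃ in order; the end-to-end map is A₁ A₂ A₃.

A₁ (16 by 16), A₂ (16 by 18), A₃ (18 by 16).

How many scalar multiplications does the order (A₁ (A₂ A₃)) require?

8704

(A₂ A₃): 16×18 by 18×16 → 16×16, cost 16·18·16 = 4608
(A₁ (A₂ A₃)): 16×16 by 16×16 → 16×16, cost 16·16·16 = 4096; cumulative 8704
Total: 8704 scalar multiplications.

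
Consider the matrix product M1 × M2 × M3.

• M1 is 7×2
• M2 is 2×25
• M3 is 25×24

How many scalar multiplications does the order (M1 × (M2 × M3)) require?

(M2 × M3): 2×25 by 25×24 → 2×24, cost 2·25·24 = 1200
(M1 × (M2 × M3)): 7×2 by 2×24 → 7×24, cost 7·2·24 = 336; cumulative 1536
Total: 1536 scalar multiplications.

1536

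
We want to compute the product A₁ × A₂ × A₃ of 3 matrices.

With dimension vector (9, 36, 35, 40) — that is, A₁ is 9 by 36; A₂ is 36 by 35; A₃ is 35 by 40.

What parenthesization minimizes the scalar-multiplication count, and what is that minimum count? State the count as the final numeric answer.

23940

(A₁ × (A₂ × A₃)): cost 63360.
((A₁ × A₂) × A₃): cost 23940.
Optimal: ((A₁ × A₂) × A₃) with cost 23940.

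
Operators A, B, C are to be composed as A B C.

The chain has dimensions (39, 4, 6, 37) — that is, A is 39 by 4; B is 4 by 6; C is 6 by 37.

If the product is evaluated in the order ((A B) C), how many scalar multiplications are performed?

(A B): 39×4 by 4×6 → 39×6, cost 39·4·6 = 936
((A B) C): 39×6 by 6×37 → 39×37, cost 39·6·37 = 8658; cumulative 9594
Total: 9594 scalar multiplications.

9594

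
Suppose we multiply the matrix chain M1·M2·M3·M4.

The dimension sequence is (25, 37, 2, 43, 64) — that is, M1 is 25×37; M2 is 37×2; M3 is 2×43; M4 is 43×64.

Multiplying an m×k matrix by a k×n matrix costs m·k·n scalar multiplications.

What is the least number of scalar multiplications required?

Adjacent pairs: M1M2 = 25·37·2 = 1850; M2M3 = 37·2·43 = 3182; M3M4 = 2·43·64 = 5504.
Length 3: M1..M3: k=1: 0+3182+25·37·43=42957; k=2: 1850+0+25·2·43=4000 → min 4000 | M2..M4: k=2: 0+5504+37·2·64=10240; k=3: 3182+0+37·43·64=105006 → min 10240.
Length 4: M1..M4: k=1: 0+10240+25·37·64=69440; k=2: 1850+5504+25·2·64=10554; k=3: 4000+0+25·43·64=72800 → min 10554.
Optimal order: ((M1·M2)·(M3·M4)) with cost 10554.

10554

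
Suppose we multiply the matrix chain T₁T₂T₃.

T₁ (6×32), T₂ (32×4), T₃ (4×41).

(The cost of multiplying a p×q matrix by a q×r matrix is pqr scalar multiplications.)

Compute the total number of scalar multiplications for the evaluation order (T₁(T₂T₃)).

13120

(T₂T₃): 32×4 by 4×41 → 32×41, cost 32·4·41 = 5248
(T₁(T₂T₃)): 6×32 by 32×41 → 6×41, cost 6·32·41 = 7872; cumulative 13120
Total: 13120 scalar multiplications.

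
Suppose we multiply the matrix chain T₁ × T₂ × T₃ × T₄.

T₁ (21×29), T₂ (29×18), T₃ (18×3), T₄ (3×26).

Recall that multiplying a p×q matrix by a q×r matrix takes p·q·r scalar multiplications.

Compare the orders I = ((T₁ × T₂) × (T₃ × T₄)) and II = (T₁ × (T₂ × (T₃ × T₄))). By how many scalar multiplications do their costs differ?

Order I = ((T₁ × T₂) × (T₃ × T₄)): (T₁ × T₂): 21×29 by 29×18 → 21×18, cost 21·29·18 = 10962; (T₃ × T₄): 18×3 by 3×26 → 18×26, cost 18·3·26 = 1404; ((T₁ × T₂) × (T₃ × T₄)): 21×18 by 18×26 → 21×26, cost 21·18·26 = 9828; cumulative 22194. Total 22194.
Order II = (T₁ × (T₂ × (T₃ × T₄))): (T₃ × T₄): 18×3 by 3×26 → 18×26, cost 18·3·26 = 1404; (T₂ × (T₃ × T₄)): 29×18 by 18×26 → 29×26, cost 29·18·26 = 13572; cumulative 14976; (T₁ × (T₂ × (T₃ × T₄))): 21×29 by 29×26 → 21×26, cost 21·29·26 = 15834; cumulative 30810. Total 30810.
Difference: |22194 − 30810| = 8616.

8616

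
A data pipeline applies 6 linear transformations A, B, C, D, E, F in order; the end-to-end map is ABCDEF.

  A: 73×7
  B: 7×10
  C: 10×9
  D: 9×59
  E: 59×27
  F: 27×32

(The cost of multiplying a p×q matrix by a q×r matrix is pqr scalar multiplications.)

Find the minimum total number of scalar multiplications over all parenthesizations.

Adjacent pairs: AB = 73·7·10 = 5110; BC = 7·10·9 = 630; CD = 10·9·59 = 5310; DE = 9·59·27 = 14337; EF = 59·27·32 = 50976.
Length 3: A..C: k=1: 0+630+73·7·9=5229; k=2: 5110+0+73·10·9=11680 → min 5229 | B..D: k=2: 0+5310+7·10·59=9440; k=3: 630+0+7·9·59=4347 → min 4347 | C..E: k=3: 0+14337+10·9·27=16767; k=4: 5310+0+10·59·27=21240 → min 16767 | D..F: k=4: 0+50976+9·59·32=67968; k=5: 14337+0+9·27·32=22113 → min 22113.
Length 4: A..D: k=1: 0+4347+73·7·59=34496; k=2: 5110+5310+73·10·59=53490; k=3: 5229+0+73·9·59=43992 → min 34496 | B..E: k=2: 0+16767+7·10·27=18657; k=3: 630+14337+7·9·27=16668; k=4: 4347+0+7·59·27=15498 → min 15498 | C..F: k=3: 0+22113+10·9·32=24993; k=4: 5310+50976+10·59·32=75166; k=5: 16767+0+10·27·32=25407 → min 24993.
Length 5: A..E: k=1: 0+15498+73·7·27=29295; k=2: 5110+16767+73·10·27=41587; k=3: 5229+14337+73·9·27=37305; k=4: 34496+0+73·59·27=150785 → min 29295 | B..F: k=2: 0+24993+7·10·32=27233; k=3: 630+22113+7·9·32=24759; k=4: 4347+50976+7·59·32=68539; k=5: 15498+0+7·27·32=21546 → min 21546.
Length 6: A..F: k=1: 0+21546+73·7·32=37898; k=2: 5110+24993+73·10·32=53463; k=3: 5229+22113+73·9·32=48366; k=4: 34496+50976+73·59·32=223296; k=5: 29295+0+73·27·32=92367 → min 37898.
Optimal order: (A((((BC)D)E)F)) with cost 37898.

37898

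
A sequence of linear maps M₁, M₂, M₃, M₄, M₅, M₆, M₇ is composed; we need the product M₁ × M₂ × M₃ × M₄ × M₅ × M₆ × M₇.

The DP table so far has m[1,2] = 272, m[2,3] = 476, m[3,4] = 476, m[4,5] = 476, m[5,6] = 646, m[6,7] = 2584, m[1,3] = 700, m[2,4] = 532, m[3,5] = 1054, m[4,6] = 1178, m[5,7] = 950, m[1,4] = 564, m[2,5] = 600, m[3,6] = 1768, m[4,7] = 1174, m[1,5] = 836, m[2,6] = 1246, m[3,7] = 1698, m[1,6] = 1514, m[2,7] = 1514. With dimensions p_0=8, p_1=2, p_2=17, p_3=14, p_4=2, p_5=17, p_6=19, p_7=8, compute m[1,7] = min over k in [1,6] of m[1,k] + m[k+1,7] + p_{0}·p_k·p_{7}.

1642

m[1,7] = min over k∈[1,6] of m[1,k]+m[k+1,7]+p_{0}·p_k·p_{7}.
k=1: 0 + 1514 + 8·2·8 = 1642; k=2: 272 + 1698 + 8·17·8 = 3058; k=3: 700 + 1174 + 8·14·8 = 2770; k=4: 564 + 950 + 8·2·8 = 1642; k=5: 836 + 2584 + 8·17·8 = 4508; k=6: 1514 + 0 + 8·19·8 = 2730.
Minimum: 1642 at k=1.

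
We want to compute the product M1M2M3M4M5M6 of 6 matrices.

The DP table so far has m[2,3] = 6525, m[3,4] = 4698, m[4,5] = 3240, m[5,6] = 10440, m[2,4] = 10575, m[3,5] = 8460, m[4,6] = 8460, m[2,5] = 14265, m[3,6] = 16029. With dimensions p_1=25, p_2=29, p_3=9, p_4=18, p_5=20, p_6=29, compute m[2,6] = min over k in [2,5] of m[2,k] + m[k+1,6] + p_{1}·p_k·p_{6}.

21510

m[2,6] = min over k∈[2,5] of m[2,k]+m[k+1,6]+p_{1}·p_k·p_{6}.
k=2: 0 + 16029 + 25·29·29 = 37054; k=3: 6525 + 8460 + 25·9·29 = 21510; k=4: 10575 + 10440 + 25·18·29 = 34065; k=5: 14265 + 0 + 25·20·29 = 28765.
Minimum: 21510 at k=3.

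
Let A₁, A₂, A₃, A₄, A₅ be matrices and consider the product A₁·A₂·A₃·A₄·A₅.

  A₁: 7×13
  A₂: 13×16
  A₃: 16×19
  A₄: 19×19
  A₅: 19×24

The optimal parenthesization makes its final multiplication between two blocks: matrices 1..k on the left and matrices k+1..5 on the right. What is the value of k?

4

Adjacent pairs: A₁A₂ = 7·13·16 = 1456; A₂A₃ = 13·16·19 = 3952; A₃A₄ = 16·19·19 = 5776; A₄A₅ = 19·19·24 = 8664.
Length 3: A₁..A₃: k=1: 0+3952+7·13·19=5681; k=2: 1456+0+7·16·19=3584 → min 3584 | A₂..A₄: k=2: 0+5776+13·16·19=9728; k=3: 3952+0+13·19·19=8645 → min 8645 | A₃..A₅: k=3: 0+8664+16·19·24=15960; k=4: 5776+0+16·19·24=13072 → min 13072.
Length 4: A₁..A₄: k=1: 0+8645+7·13·19=10374; k=2: 1456+5776+7·16·19=9360; k=3: 3584+0+7·19·19=6111 → min 6111 | A₂..A₅: k=2: 0+13072+13·16·24=18064; k=3: 3952+8664+13·19·24=18544; k=4: 8645+0+13·19·24=14573 → min 14573.
Top-level splits: k=1: (A₁..A₁)·(A₂..A₅) → 0+14573+7·13·24 = 16757; k=2: (A₁..A₂)·(A₃..A₅) → 1456+13072+7·16·24 = 17216; k=3: (A₁..A₃)·(A₄..A₅) → 3584+8664+7·19·24 = 15440; k=4: (A₁..A₄)·(A₅..A₅) → 6111+0+7·19·24 = 9303.
Best split is after A₄, i.e. k = 4.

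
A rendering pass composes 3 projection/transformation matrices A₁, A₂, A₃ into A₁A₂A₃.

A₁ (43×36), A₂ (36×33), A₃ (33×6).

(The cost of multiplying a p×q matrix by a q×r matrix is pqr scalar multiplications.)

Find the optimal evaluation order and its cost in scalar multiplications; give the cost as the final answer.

(A₁(A₂A₃)): cost 16416.
((A₁A₂)A₃): cost 59598.
Optimal: (A₁(A₂A₃)) with cost 16416.

16416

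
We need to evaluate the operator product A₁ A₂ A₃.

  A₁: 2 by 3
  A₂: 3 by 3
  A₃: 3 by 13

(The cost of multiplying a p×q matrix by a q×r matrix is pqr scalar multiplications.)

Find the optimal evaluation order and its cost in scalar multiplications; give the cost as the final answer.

96

(A₁ (A₂ A₃)): cost 195.
((A₁ A₂) A₃): cost 96.
Optimal: ((A₁ A₂) A₃) with cost 96.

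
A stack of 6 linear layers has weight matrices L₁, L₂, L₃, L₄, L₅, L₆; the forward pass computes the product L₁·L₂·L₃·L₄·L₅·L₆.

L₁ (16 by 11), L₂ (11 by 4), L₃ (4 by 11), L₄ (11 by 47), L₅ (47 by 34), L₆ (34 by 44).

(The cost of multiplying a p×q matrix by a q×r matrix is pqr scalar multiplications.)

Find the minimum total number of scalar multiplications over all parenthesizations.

Adjacent pairs: L₁L₂ = 16·11·4 = 704; L₂L₃ = 11·4·11 = 484; L₃L₄ = 4·11·47 = 2068; L₄L₅ = 11·47·34 = 17578; L₅L₆ = 47·34·44 = 70312.
Length 3: L₁..L₃: k=1: 0+484+16·11·11=2420; k=2: 704+0+16·4·11=1408 → min 1408 | L₂..L₄: k=2: 0+2068+11·4·47=4136; k=3: 484+0+11·11·47=6171 → min 4136 | L₃..L₅: k=3: 0+17578+4·11·34=19074; k=4: 2068+0+4·47·34=8460 → min 8460 | L₄..L₆: k=4: 0+70312+11·47·44=93060; k=5: 17578+0+11·34·44=34034 → min 34034.
Length 4: L₁..L₄: k=1: 0+4136+16·11·47=12408; k=2: 704+2068+16·4·47=5780; k=3: 1408+0+16·11·47=9680 → min 5780 | L₂..L₅: k=2: 0+8460+11·4·34=9956; k=3: 484+17578+11·11·34=22176; k=4: 4136+0+11·47·34=21714 → min 9956 | L₃..L₆: k=3: 0+34034+4·11·44=35970; k=4: 2068+70312+4·47·44=80652; k=5: 8460+0+4·34·44=14444 → min 14444.
Length 5: L₁..L₅: k=1: 0+9956+16·11·34=15940; k=2: 704+8460+16·4·34=11340; k=3: 1408+17578+16·11·34=24970; k=4: 5780+0+16·47·34=31348 → min 11340 | L₂..L₆: k=2: 0+14444+11·4·44=16380; k=3: 484+34034+11·11·44=39842; k=4: 4136+70312+11·47·44=97196; k=5: 9956+0+11·34·44=26412 → min 16380.
Length 6: L₁..L₆: k=1: 0+16380+16·11·44=24124; k=2: 704+14444+16·4·44=17964; k=3: 1408+34034+16·11·44=43186; k=4: 5780+70312+16·47·44=109180; k=5: 11340+0+16·34·44=35276 → min 17964.
Optimal order: ((L₁·L₂)·(((L₃·L₄)·L₅)·L₆)) with cost 17964.

17964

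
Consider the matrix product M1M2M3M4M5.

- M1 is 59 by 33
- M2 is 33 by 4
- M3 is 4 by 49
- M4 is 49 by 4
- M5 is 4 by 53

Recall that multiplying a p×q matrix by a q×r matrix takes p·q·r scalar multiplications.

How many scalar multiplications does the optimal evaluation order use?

21608

Adjacent pairs: M1M2 = 59·33·4 = 7788; M2M3 = 33·4·49 = 6468; M3M4 = 4·49·4 = 784; M4M5 = 49·4·53 = 10388.
Length 3: M1..M3: k=1: 0+6468+59·33·49=101871; k=2: 7788+0+59·4·49=19352 → min 19352 | M2..M4: k=2: 0+784+33·4·4=1312; k=3: 6468+0+33·49·4=12936 → min 1312 | M3..M5: k=3: 0+10388+4·49·53=20776; k=4: 784+0+4·4·53=1632 → min 1632.
Length 4: M1..M4: k=1: 0+1312+59·33·4=9100; k=2: 7788+784+59·4·4=9516; k=3: 19352+0+59·49·4=30916 → min 9100 | M2..M5: k=2: 0+1632+33·4·53=8628; k=3: 6468+10388+33·49·53=102557; k=4: 1312+0+33·4·53=8308 → min 8308.
Length 5: M1..M5: k=1: 0+8308+59·33·53=111499; k=2: 7788+1632+59·4·53=21928; k=3: 19352+10388+59·49·53=182963; k=4: 9100+0+59·4·53=21608 → min 21608.
Optimal order: ((M1(M2(M3M4)))M5) with cost 21608.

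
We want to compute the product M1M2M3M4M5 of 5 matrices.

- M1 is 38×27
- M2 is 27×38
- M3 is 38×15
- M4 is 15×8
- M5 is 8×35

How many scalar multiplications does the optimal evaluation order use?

Adjacent pairs: M1M2 = 38·27·38 = 38988; M2M3 = 27·38·15 = 15390; M3M4 = 38·15·8 = 4560; M4M5 = 15·8·35 = 4200.
Length 3: M1..M3: k=1: 0+15390+38·27·15=30780; k=2: 38988+0+38·38·15=60648 → min 30780 | M2..M4: k=2: 0+4560+27·38·8=12768; k=3: 15390+0+27·15·8=18630 → min 12768 | M3..M5: k=3: 0+4200+38·15·35=24150; k=4: 4560+0+38·8·35=15200 → min 15200.
Length 4: M1..M4: k=1: 0+12768+38·27·8=20976; k=2: 38988+4560+38·38·8=55100; k=3: 30780+0+38·15·8=35340 → min 20976 | M2..M5: k=2: 0+15200+27·38·35=51110; k=3: 15390+4200+27·15·35=33765; k=4: 12768+0+27·8·35=20328 → min 20328.
Length 5: M1..M5: k=1: 0+20328+38·27·35=56238; k=2: 38988+15200+38·38·35=104728; k=3: 30780+4200+38·15·35=54930; k=4: 20976+0+38·8·35=31616 → min 31616.
Optimal order: ((M1(M2(M3M4)))M5) with cost 31616.

31616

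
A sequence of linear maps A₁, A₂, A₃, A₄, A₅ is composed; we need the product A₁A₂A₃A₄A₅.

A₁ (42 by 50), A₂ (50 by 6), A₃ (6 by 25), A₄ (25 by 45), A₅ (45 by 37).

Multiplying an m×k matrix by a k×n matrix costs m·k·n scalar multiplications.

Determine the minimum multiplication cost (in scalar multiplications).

38664

Adjacent pairs: A₁A₂ = 42·50·6 = 12600; A₂A₃ = 50·6·25 = 7500; A₃A₄ = 6·25·45 = 6750; A₄A₅ = 25·45·37 = 41625.
Length 3: A₁..A₃: k=1: 0+7500+42·50·25=60000; k=2: 12600+0+42·6·25=18900 → min 18900 | A₂..A₄: k=2: 0+6750+50·6·45=20250; k=3: 7500+0+50·25·45=63750 → min 20250 | A₃..A₅: k=3: 0+41625+6·25·37=47175; k=4: 6750+0+6·45·37=16740 → min 16740.
Length 4: A₁..A₄: k=1: 0+20250+42·50·45=114750; k=2: 12600+6750+42·6·45=30690; k=3: 18900+0+42·25·45=66150 → min 30690 | A₂..A₅: k=2: 0+16740+50·6·37=27840; k=3: 7500+41625+50·25·37=95375; k=4: 20250+0+50·45·37=103500 → min 27840.
Length 5: A₁..A₅: k=1: 0+27840+42·50·37=105540; k=2: 12600+16740+42·6·37=38664; k=3: 18900+41625+42·25·37=99375; k=4: 30690+0+42·45·37=100620 → min 38664.
Optimal order: ((A₁A₂)((A₃A₄)A₅)) with cost 38664.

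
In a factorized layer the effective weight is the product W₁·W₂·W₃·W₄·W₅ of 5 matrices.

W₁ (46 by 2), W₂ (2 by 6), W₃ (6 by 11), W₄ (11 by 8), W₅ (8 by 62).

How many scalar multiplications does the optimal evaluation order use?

Adjacent pairs: W₁W₂ = 46·2·6 = 552; W₂W₃ = 2·6·11 = 132; W₃W₄ = 6·11·8 = 528; W₄W₅ = 11·8·62 = 5456.
Length 3: W₁..W₃: k=1: 0+132+46·2·11=1144; k=2: 552+0+46·6·11=3588 → min 1144 | W₂..W₄: k=2: 0+528+2·6·8=624; k=3: 132+0+2·11·8=308 → min 308 | W₃..W₅: k=3: 0+5456+6·11·62=9548; k=4: 528+0+6·8·62=3504 → min 3504.
Length 4: W₁..W₄: k=1: 0+308+46·2·8=1044; k=2: 552+528+46·6·8=3288; k=3: 1144+0+46·11·8=5192 → min 1044 | W₂..W₅: k=2: 0+3504+2·6·62=4248; k=3: 132+5456+2·11·62=6952; k=4: 308+0+2·8·62=1300 → min 1300.
Length 5: W₁..W₅: k=1: 0+1300+46·2·62=7004; k=2: 552+3504+46·6·62=21168; k=3: 1144+5456+46·11·62=37972; k=4: 1044+0+46·8·62=23860 → min 7004.
Optimal order: (W₁·(((W₂·W₃)·W₄)·W₅)) with cost 7004.

7004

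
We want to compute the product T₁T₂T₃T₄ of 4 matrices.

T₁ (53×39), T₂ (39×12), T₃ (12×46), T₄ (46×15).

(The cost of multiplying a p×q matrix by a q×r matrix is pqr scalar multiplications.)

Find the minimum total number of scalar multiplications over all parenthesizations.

Adjacent pairs: T₁T₂ = 53·39·12 = 24804; T₂T₃ = 39·12·46 = 21528; T₃T₄ = 12·46·15 = 8280.
Length 3: T₁..T₃: k=1: 0+21528+53·39·46=116610; k=2: 24804+0+53·12·46=54060 → min 54060 | T₂..T₄: k=2: 0+8280+39·12·15=15300; k=3: 21528+0+39·46·15=48438 → min 15300.
Length 4: T₁..T₄: k=1: 0+15300+53·39·15=46305; k=2: 24804+8280+53·12·15=42624; k=3: 54060+0+53·46·15=90630 → min 42624.
Optimal order: ((T₁T₂)(T₃T₄)) with cost 42624.

42624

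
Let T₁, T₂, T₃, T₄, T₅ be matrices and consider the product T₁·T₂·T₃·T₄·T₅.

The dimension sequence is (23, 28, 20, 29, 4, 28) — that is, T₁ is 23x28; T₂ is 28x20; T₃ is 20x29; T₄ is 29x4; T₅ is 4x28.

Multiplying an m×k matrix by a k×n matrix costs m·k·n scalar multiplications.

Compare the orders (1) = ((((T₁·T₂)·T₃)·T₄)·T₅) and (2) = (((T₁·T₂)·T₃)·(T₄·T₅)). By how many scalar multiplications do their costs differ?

Order (1) = ((((T₁·T₂)·T₃)·T₄)·T₅): (T₁·T₂): 23×28 by 28×20 → 23×20, cost 23·28·20 = 12880; ((T₁·T₂)·T₃): 23×20 by 20×29 → 23×29, cost 23·20·29 = 13340; cumulative 26220; (((T₁·T₂)·T₃)·T₄): 23×29 by 29×4 → 23×4, cost 23·29·4 = 2668; cumulative 28888; ((((T₁·T₂)·T₃)·T₄)·T₅): 23×4 by 4×28 → 23×28, cost 23·4·28 = 2576; cumulative 31464. Total 31464.
Order (2) = (((T₁·T₂)·T₃)·(T₄·T₅)): (T₁·T₂): 23×28 by 28×20 → 23×20, cost 23·28·20 = 12880; ((T₁·T₂)·T₃): 23×20 by 20×29 → 23×29, cost 23·20·29 = 13340; cumulative 26220; (T₄·T₅): 29×4 by 4×28 → 29×28, cost 29·4·28 = 3248; (((T₁·T₂)·T₃)·(T₄·T₅)): 23×29 by 29×28 → 23×28, cost 23·29·28 = 18676; cumulative 48144. Total 48144.
Difference: |31464 − 48144| = 16680.

16680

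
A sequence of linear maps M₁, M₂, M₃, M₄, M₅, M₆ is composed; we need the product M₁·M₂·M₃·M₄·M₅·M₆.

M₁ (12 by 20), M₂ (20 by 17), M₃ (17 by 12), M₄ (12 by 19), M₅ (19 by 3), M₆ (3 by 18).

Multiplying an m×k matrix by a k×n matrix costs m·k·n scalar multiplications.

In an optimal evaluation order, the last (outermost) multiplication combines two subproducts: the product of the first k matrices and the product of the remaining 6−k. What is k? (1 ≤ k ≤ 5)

5

Adjacent pairs: M₁M₂ = 12·20·17 = 4080; M₂M₃ = 20·17·12 = 4080; M₃M₄ = 17·12·19 = 3876; M₄M₅ = 12·19·3 = 684; M₅M₆ = 19·3·18 = 1026.
Length 3: M₁..M₃: k=1: 0+4080+12·20·12=6960; k=2: 4080+0+12·17·12=6528 → min 6528 | M₂..M₄: k=2: 0+3876+20·17·19=10336; k=3: 4080+0+20·12·19=8640 → min 8640 | M₃..M₅: k=3: 0+684+17·12·3=1296; k=4: 3876+0+17·19·3=4845 → min 1296 | M₄..M₆: k=4: 0+1026+12·19·18=5130; k=5: 684+0+12·3·18=1332 → min 1332.
Length 4: M₁..M₄: k=1: 0+8640+12·20·19=13200; k=2: 4080+3876+12·17·19=11832; k=3: 6528+0+12·12·19=9264 → min 9264 | M₂..M₅: k=2: 0+1296+20·17·3=2316; k=3: 4080+684+20·12·3=5484; k=4: 8640+0+20·19·3=9780 → min 2316 | M₃..M₆: k=3: 0+1332+17·12·18=5004; k=4: 3876+1026+17·19·18=10716; k=5: 1296+0+17·3·18=2214 → min 2214.
Length 5: M₁..M₅: k=1: 0+2316+12·20·3=3036; k=2: 4080+1296+12·17·3=5988; k=3: 6528+684+12·12·3=7644; k=4: 9264+0+12·19·3=9948 → min 3036 | M₂..M₆: k=2: 0+2214+20·17·18=8334; k=3: 4080+1332+20·12·18=9732; k=4: 8640+1026+20·19·18=16506; k=5: 2316+0+20·3·18=3396 → min 3396.
Top-level splits: k=1: (M₁..M₁)·(M₂..M₆) → 0+3396+12·20·18 = 7716; k=2: (M₁..M₂)·(M₃..M₆) → 4080+2214+12·17·18 = 9966; k=3: (M₁..M₃)·(M₄..M₆) → 6528+1332+12·12·18 = 10452; k=4: (M₁..M₄)·(M₅..M₆) → 9264+1026+12·19·18 = 14394; k=5: (M₁..M₅)·(M₆..M₆) → 3036+0+12·3·18 = 3684.
Best split is after M₅, i.e. k = 5.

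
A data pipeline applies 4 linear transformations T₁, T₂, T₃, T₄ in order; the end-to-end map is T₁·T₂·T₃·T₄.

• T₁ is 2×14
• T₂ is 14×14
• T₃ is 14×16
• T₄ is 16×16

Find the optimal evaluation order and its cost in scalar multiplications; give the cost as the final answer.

Adjacent pairs: T₁T₂ = 2·14·14 = 392; T₂T₃ = 14·14·16 = 3136; T₃T₄ = 14·16·16 = 3584.
Length 3: T₁..T₃: k=1: 0+3136+2·14·16=3584; k=2: 392+0+2·14·16=840 → min 840 | T₂..T₄: k=2: 0+3584+14·14·16=6720; k=3: 3136+0+14·16·16=6720 → min 6720.
Length 4: T₁..T₄: k=1: 0+6720+2·14·16=7168; k=2: 392+3584+2·14·16=4424; k=3: 840+0+2·16·16=1352 → min 1352.
Optimal parenthesization: (((T₁·T₂)·T₃)·T₄) with cost 1352.

1352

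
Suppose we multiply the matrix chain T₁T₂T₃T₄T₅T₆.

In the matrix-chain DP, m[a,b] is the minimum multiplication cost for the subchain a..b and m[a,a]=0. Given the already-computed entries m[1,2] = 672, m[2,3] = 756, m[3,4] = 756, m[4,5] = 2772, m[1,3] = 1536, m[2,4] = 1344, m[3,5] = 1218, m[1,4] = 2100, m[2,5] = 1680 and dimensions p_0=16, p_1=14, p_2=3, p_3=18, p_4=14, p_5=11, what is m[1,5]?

m[1,5] = min over k∈[1,4] of m[1,k]+m[k+1,5]+p_{0}·p_k·p_{5}.
k=1: 0 + 1680 + 16·14·11 = 4144; k=2: 672 + 1218 + 16·3·11 = 2418; k=3: 1536 + 2772 + 16·18·11 = 7476; k=4: 2100 + 0 + 16·14·11 = 4564.
Minimum: 2418 at k=2.

2418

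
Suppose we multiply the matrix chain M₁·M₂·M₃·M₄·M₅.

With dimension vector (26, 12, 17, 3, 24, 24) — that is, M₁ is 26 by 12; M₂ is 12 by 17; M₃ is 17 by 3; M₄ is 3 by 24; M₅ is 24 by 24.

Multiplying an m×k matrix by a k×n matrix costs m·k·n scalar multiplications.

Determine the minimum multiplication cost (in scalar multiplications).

Adjacent pairs: M₁M₂ = 26·12·17 = 5304; M₂M₃ = 12·17·3 = 612; M₃M₄ = 17·3·24 = 1224; M₄M₅ = 3·24·24 = 1728.
Length 3: M₁..M₃: k=1: 0+612+26·12·3=1548; k=2: 5304+0+26·17·3=6630 → min 1548 | M₂..M₄: k=2: 0+1224+12·17·24=6120; k=3: 612+0+12·3·24=1476 → min 1476 | M₃..M₅: k=3: 0+1728+17·3·24=2952; k=4: 1224+0+17·24·24=11016 → min 2952.
Length 4: M₁..M₄: k=1: 0+1476+26·12·24=8964; k=2: 5304+1224+26·17·24=17136; k=3: 1548+0+26·3·24=3420 → min 3420 | M₂..M₅: k=2: 0+2952+12·17·24=7848; k=3: 612+1728+12·3·24=3204; k=4: 1476+0+12·24·24=8388 → min 3204.
Length 5: M₁..M₅: k=1: 0+3204+26·12·24=10692; k=2: 5304+2952+26·17·24=18864; k=3: 1548+1728+26·3·24=5148; k=4: 3420+0+26·24·24=18396 → min 5148.
Optimal order: ((M₁·(M₂·M₃))·(M₄·M₅)) with cost 5148.

5148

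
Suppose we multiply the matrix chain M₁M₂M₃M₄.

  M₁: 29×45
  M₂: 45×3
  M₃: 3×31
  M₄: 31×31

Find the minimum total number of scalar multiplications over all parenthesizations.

Adjacent pairs: M₁M₂ = 29·45·3 = 3915; M₂M₃ = 45·3·31 = 4185; M₃M₄ = 3·31·31 = 2883.
Length 3: M₁..M₃: k=1: 0+4185+29·45·31=44640; k=2: 3915+0+29·3·31=6612 → min 6612 | M₂..M₄: k=2: 0+2883+45·3·31=7068; k=3: 4185+0+45·31·31=47430 → min 7068.
Length 4: M₁..M₄: k=1: 0+7068+29·45·31=47523; k=2: 3915+2883+29·3·31=9495; k=3: 6612+0+29·31·31=34481 → min 9495.
Optimal order: ((M₁M₂)(M₃M₄)) with cost 9495.

9495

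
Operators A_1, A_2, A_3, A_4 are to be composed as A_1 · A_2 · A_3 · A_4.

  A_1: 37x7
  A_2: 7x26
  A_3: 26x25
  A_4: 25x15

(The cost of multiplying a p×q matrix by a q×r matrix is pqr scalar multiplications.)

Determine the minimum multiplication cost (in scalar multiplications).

11060

Adjacent pairs: A_1A_2 = 37·7·26 = 6734; A_2A_3 = 7·26·25 = 4550; A_3A_4 = 26·25·15 = 9750.
Length 3: A_1..A_3: k=1: 0+4550+37·7·25=11025; k=2: 6734+0+37·26·25=30784 → min 11025 | A_2..A_4: k=2: 0+9750+7·26·15=12480; k=3: 4550+0+7·25·15=7175 → min 7175.
Length 4: A_1..A_4: k=1: 0+7175+37·7·15=11060; k=2: 6734+9750+37·26·15=30914; k=3: 11025+0+37·25·15=24900 → min 11060.
Optimal order: (A_1 · ((A_2 · A_3) · A_4)) with cost 11060.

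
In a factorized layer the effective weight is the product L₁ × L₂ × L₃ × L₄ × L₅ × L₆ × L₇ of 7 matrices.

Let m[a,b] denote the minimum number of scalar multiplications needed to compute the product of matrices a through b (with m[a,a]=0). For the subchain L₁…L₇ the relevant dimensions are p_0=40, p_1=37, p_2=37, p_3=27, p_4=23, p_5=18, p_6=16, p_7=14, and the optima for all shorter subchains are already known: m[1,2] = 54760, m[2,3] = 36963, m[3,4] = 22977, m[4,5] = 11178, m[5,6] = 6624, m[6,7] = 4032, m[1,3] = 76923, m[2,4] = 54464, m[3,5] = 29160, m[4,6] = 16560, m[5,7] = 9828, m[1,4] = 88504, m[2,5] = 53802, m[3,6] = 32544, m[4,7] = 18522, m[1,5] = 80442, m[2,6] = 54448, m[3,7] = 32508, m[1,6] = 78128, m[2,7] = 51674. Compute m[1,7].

72394

m[1,7] = min over k∈[1,6] of m[1,k]+m[k+1,7]+p_{0}·p_k·p_{7}.
k=1: 0 + 51674 + 40·37·14 = 72394; k=2: 54760 + 32508 + 40·37·14 = 107988; k=3: 76923 + 18522 + 40·27·14 = 110565; k=4: 88504 + 9828 + 40·23·14 = 111212; k=5: 80442 + 4032 + 40·18·14 = 94554; k=6: 78128 + 0 + 40·16·14 = 87088.
Minimum: 72394 at k=1.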